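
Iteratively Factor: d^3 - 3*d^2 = (d)*(d^2 - 3*d) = d^2*(d - 3)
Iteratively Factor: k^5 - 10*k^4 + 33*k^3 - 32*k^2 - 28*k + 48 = (k - 2)*(k^4 - 8*k^3 + 17*k^2 + 2*k - 24) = (k - 4)*(k - 2)*(k^3 - 4*k^2 + k + 6) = (k - 4)*(k - 2)^2*(k^2 - 2*k - 3) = (k - 4)*(k - 2)^2*(k + 1)*(k - 3)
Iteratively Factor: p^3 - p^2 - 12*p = (p - 4)*(p^2 + 3*p) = p*(p - 4)*(p + 3)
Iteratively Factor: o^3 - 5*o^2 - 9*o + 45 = (o + 3)*(o^2 - 8*o + 15) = (o - 5)*(o + 3)*(o - 3)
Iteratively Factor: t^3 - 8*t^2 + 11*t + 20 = (t + 1)*(t^2 - 9*t + 20) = (t - 4)*(t + 1)*(t - 5)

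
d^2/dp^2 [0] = 0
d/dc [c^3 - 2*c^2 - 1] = c*(3*c - 4)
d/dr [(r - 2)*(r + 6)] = 2*r + 4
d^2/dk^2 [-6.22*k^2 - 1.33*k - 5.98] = -12.4400000000000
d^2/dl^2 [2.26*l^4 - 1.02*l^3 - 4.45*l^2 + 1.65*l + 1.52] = 27.12*l^2 - 6.12*l - 8.9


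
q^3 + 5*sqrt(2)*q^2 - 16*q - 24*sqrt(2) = (q - 2*sqrt(2))*(q + sqrt(2))*(q + 6*sqrt(2))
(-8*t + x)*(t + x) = -8*t^2 - 7*t*x + x^2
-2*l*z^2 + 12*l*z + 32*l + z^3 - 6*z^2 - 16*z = (-2*l + z)*(z - 8)*(z + 2)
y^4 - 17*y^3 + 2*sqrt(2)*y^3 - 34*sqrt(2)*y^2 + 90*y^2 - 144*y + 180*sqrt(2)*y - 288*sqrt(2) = (y - 8)*(y - 6)*(y - 3)*(y + 2*sqrt(2))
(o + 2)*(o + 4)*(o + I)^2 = o^4 + 6*o^3 + 2*I*o^3 + 7*o^2 + 12*I*o^2 - 6*o + 16*I*o - 8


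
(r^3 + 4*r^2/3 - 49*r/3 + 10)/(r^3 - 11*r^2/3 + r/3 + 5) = (3*r^2 + 13*r - 10)/(3*r^2 - 2*r - 5)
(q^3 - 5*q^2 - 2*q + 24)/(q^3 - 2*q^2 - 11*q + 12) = (q^2 - q - 6)/(q^2 + 2*q - 3)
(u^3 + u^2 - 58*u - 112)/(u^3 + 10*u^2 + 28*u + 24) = (u^2 - u - 56)/(u^2 + 8*u + 12)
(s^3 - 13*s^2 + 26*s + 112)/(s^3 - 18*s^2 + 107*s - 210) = (s^2 - 6*s - 16)/(s^2 - 11*s + 30)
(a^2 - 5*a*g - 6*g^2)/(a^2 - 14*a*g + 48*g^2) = (a + g)/(a - 8*g)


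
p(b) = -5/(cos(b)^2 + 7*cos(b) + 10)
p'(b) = -5*(2*sin(b)*cos(b) + 7*sin(b))/(cos(b)^2 + 7*cos(b) + 10)^2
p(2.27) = -0.85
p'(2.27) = -0.63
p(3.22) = -1.25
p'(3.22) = 0.12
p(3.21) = -1.25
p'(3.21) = 0.11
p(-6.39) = -0.28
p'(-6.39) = 0.01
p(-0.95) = -0.35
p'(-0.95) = 0.16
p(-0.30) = -0.28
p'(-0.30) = 0.04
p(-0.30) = -0.28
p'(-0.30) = 0.04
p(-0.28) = -0.28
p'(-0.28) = 0.04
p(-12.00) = -0.30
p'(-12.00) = -0.08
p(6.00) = -0.28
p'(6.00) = 0.04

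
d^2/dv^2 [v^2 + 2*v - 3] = 2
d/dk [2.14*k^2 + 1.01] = 4.28*k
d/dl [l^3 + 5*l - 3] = 3*l^2 + 5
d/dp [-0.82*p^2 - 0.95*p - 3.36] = -1.64*p - 0.95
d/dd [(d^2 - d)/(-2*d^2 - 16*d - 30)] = 3*(-3*d^2 - 10*d + 5)/(2*(d^4 + 16*d^3 + 94*d^2 + 240*d + 225))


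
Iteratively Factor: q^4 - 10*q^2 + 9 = (q - 3)*(q^3 + 3*q^2 - q - 3) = (q - 3)*(q - 1)*(q^2 + 4*q + 3) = (q - 3)*(q - 1)*(q + 1)*(q + 3)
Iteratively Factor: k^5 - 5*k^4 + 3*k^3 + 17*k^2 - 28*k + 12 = (k - 2)*(k^4 - 3*k^3 - 3*k^2 + 11*k - 6) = (k - 2)*(k - 1)*(k^3 - 2*k^2 - 5*k + 6) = (k - 2)*(k - 1)^2*(k^2 - k - 6) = (k - 2)*(k - 1)^2*(k + 2)*(k - 3)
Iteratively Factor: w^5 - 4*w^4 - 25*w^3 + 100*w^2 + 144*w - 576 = (w - 4)*(w^4 - 25*w^2 + 144) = (w - 4)*(w - 3)*(w^3 + 3*w^2 - 16*w - 48) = (w - 4)^2*(w - 3)*(w^2 + 7*w + 12) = (w - 4)^2*(w - 3)*(w + 4)*(w + 3)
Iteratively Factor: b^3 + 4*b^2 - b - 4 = (b - 1)*(b^2 + 5*b + 4) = (b - 1)*(b + 4)*(b + 1)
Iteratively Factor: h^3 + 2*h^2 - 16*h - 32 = (h - 4)*(h^2 + 6*h + 8) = (h - 4)*(h + 4)*(h + 2)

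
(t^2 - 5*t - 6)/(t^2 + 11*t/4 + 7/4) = 4*(t - 6)/(4*t + 7)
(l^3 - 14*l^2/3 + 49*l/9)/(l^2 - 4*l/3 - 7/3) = l*(3*l - 7)/(3*(l + 1))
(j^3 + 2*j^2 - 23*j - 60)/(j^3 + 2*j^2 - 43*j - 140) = (j^2 - 2*j - 15)/(j^2 - 2*j - 35)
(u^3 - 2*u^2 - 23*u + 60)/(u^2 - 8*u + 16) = (u^2 + 2*u - 15)/(u - 4)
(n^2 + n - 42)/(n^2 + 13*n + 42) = (n - 6)/(n + 6)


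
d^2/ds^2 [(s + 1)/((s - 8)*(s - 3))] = 2*(s^3 + 3*s^2 - 105*s + 361)/(s^6 - 33*s^5 + 435*s^4 - 2915*s^3 + 10440*s^2 - 19008*s + 13824)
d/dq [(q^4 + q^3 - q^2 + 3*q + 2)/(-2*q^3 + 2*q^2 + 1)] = (-2*q^6 + 4*q^5 + 16*q^3 + 9*q^2 - 10*q + 3)/(4*q^6 - 8*q^5 + 4*q^4 - 4*q^3 + 4*q^2 + 1)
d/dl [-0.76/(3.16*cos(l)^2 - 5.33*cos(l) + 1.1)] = (4.0508 - 4.8032*cos(l))*sin(l)/(3.16*cos(l)^2 - 5.33*cos(l) + 1.1)^2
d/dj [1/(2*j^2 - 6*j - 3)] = 2*(3 - 2*j)/(-2*j^2 + 6*j + 3)^2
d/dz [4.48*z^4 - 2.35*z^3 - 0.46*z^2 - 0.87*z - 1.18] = 17.92*z^3 - 7.05*z^2 - 0.92*z - 0.87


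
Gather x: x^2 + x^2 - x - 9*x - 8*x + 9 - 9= 2*x^2 - 18*x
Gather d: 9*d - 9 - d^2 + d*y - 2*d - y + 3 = -d^2 + d*(y + 7) - y - 6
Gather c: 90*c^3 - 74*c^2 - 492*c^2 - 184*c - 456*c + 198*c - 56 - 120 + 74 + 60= 90*c^3 - 566*c^2 - 442*c - 42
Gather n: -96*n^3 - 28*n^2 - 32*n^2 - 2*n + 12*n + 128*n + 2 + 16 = -96*n^3 - 60*n^2 + 138*n + 18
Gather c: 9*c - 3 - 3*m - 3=9*c - 3*m - 6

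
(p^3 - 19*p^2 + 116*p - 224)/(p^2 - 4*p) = p - 15 + 56/p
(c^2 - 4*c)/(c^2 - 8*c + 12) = c*(c - 4)/(c^2 - 8*c + 12)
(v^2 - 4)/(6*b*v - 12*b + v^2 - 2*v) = (v + 2)/(6*b + v)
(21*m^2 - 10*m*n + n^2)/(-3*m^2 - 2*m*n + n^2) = (-7*m + n)/(m + n)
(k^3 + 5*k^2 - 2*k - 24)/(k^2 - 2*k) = k + 7 + 12/k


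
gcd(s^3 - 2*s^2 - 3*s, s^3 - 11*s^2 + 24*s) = s^2 - 3*s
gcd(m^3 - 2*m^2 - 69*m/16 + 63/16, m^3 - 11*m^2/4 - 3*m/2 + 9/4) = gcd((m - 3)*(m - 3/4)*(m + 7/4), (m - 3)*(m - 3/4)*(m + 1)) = m^2 - 15*m/4 + 9/4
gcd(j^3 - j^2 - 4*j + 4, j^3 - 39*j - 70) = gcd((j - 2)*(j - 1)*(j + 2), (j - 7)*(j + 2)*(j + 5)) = j + 2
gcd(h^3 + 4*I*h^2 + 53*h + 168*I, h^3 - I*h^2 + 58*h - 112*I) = h^2 + I*h + 56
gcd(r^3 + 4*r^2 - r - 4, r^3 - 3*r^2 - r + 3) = r^2 - 1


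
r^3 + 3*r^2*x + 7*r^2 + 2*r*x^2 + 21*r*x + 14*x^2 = (r + 7)*(r + x)*(r + 2*x)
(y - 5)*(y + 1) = y^2 - 4*y - 5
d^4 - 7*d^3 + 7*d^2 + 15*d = d*(d - 5)*(d - 3)*(d + 1)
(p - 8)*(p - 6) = p^2 - 14*p + 48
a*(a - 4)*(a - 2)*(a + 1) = a^4 - 5*a^3 + 2*a^2 + 8*a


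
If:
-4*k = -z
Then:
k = z/4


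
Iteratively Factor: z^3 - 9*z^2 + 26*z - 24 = (z - 4)*(z^2 - 5*z + 6) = (z - 4)*(z - 2)*(z - 3)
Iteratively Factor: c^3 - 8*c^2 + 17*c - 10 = (c - 5)*(c^2 - 3*c + 2) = (c - 5)*(c - 1)*(c - 2)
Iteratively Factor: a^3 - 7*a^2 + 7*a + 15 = (a - 5)*(a^2 - 2*a - 3) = (a - 5)*(a - 3)*(a + 1)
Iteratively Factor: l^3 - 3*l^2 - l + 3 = (l - 3)*(l^2 - 1) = (l - 3)*(l - 1)*(l + 1)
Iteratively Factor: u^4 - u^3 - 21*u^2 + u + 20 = (u + 1)*(u^3 - 2*u^2 - 19*u + 20) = (u + 1)*(u + 4)*(u^2 - 6*u + 5) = (u - 5)*(u + 1)*(u + 4)*(u - 1)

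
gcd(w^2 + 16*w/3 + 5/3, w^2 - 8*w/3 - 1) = w + 1/3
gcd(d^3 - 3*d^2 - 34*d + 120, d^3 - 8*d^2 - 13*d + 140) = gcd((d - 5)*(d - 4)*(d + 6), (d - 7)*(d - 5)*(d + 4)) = d - 5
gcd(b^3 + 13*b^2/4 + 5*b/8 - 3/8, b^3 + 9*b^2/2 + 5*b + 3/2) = b^2 + 7*b/2 + 3/2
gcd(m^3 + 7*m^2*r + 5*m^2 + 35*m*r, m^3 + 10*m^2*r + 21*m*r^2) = m^2 + 7*m*r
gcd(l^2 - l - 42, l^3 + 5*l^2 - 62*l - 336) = l + 6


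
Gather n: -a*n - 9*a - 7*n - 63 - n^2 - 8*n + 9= -9*a - n^2 + n*(-a - 15) - 54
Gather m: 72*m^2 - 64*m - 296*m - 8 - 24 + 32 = 72*m^2 - 360*m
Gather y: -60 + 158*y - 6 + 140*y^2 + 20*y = 140*y^2 + 178*y - 66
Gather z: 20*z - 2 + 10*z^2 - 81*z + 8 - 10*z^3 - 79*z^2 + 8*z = -10*z^3 - 69*z^2 - 53*z + 6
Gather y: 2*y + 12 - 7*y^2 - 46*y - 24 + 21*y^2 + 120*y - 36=14*y^2 + 76*y - 48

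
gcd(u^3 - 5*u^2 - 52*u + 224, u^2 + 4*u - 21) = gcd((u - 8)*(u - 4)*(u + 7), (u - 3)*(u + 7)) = u + 7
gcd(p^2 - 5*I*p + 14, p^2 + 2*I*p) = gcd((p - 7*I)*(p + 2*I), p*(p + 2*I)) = p + 2*I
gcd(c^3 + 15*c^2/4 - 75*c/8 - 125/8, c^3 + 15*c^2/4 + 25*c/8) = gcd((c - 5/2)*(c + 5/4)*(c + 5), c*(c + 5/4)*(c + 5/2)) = c + 5/4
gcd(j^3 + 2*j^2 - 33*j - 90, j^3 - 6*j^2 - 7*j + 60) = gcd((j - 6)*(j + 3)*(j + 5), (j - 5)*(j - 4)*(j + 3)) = j + 3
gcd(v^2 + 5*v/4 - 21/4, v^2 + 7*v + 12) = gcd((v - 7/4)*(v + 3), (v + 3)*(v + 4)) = v + 3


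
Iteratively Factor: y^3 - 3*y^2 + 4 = (y - 2)*(y^2 - y - 2) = (y - 2)^2*(y + 1)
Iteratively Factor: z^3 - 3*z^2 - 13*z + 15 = (z + 3)*(z^2 - 6*z + 5) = (z - 5)*(z + 3)*(z - 1)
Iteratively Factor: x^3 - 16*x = (x + 4)*(x^2 - 4*x) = x*(x + 4)*(x - 4)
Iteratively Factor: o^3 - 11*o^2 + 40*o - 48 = (o - 4)*(o^2 - 7*o + 12) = (o - 4)^2*(o - 3)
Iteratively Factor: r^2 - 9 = (r - 3)*(r + 3)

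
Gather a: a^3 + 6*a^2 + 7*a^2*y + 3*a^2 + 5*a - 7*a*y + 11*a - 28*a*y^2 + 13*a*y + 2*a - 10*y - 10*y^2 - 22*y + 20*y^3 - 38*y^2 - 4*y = a^3 + a^2*(7*y + 9) + a*(-28*y^2 + 6*y + 18) + 20*y^3 - 48*y^2 - 36*y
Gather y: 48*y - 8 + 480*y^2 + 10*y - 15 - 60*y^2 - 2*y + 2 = 420*y^2 + 56*y - 21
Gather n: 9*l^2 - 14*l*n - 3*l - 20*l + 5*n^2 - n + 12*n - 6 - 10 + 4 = 9*l^2 - 23*l + 5*n^2 + n*(11 - 14*l) - 12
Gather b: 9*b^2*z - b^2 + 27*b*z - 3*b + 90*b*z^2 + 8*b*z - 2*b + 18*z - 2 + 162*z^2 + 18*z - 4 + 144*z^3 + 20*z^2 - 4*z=b^2*(9*z - 1) + b*(90*z^2 + 35*z - 5) + 144*z^3 + 182*z^2 + 32*z - 6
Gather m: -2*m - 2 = -2*m - 2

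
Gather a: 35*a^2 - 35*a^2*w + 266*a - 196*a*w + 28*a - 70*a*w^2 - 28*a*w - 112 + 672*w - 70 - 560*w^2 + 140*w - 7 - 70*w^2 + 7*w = a^2*(35 - 35*w) + a*(-70*w^2 - 224*w + 294) - 630*w^2 + 819*w - 189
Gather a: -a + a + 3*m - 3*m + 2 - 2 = 0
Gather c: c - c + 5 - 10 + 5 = 0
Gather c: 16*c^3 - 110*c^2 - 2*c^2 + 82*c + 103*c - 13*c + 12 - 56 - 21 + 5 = 16*c^3 - 112*c^2 + 172*c - 60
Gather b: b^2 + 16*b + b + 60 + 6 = b^2 + 17*b + 66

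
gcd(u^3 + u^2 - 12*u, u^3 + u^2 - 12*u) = u^3 + u^2 - 12*u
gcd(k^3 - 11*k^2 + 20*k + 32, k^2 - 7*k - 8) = k^2 - 7*k - 8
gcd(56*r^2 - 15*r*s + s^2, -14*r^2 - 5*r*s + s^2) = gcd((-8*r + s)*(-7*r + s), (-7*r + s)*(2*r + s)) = 7*r - s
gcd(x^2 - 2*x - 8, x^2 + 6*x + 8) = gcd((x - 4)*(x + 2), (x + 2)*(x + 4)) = x + 2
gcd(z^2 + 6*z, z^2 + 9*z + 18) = z + 6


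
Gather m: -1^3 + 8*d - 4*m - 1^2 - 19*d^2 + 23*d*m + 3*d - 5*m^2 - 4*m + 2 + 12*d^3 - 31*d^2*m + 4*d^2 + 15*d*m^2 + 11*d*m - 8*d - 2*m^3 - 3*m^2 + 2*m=12*d^3 - 15*d^2 + 3*d - 2*m^3 + m^2*(15*d - 8) + m*(-31*d^2 + 34*d - 6)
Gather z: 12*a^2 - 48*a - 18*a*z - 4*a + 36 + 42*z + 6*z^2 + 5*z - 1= 12*a^2 - 52*a + 6*z^2 + z*(47 - 18*a) + 35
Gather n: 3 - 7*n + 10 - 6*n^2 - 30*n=-6*n^2 - 37*n + 13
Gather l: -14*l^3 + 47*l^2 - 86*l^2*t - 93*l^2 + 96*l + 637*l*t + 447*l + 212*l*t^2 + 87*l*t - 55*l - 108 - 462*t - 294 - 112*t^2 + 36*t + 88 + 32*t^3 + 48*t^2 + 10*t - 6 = -14*l^3 + l^2*(-86*t - 46) + l*(212*t^2 + 724*t + 488) + 32*t^3 - 64*t^2 - 416*t - 320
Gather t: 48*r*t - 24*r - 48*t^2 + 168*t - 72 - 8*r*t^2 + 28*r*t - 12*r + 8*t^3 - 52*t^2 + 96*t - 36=-36*r + 8*t^3 + t^2*(-8*r - 100) + t*(76*r + 264) - 108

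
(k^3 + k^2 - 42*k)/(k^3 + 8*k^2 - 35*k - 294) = k/(k + 7)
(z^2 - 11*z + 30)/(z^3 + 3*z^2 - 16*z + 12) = (z^2 - 11*z + 30)/(z^3 + 3*z^2 - 16*z + 12)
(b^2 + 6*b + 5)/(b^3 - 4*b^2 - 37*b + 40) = (b + 1)/(b^2 - 9*b + 8)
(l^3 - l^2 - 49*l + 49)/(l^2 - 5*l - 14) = (l^2 + 6*l - 7)/(l + 2)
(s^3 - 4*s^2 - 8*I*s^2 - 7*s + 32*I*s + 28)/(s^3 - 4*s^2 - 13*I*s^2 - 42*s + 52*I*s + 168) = (s - I)/(s - 6*I)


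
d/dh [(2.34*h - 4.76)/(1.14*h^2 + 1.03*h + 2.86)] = (-2.6676*h^2 + 10.8528*h + 11.5952)/(1.2996*h^4 + 2.3484*h^3 + 7.5817*h^2 + 5.8916*h + 8.1796)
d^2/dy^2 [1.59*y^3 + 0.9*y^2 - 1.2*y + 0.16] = 9.54*y + 1.8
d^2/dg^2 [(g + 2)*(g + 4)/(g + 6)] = 16/(g^3 + 18*g^2 + 108*g + 216)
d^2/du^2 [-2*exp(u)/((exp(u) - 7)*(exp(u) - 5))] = 2*(-exp(4*u) - 12*exp(3*u) + 210*exp(2*u) - 420*exp(u) - 1225)*exp(u)/(exp(6*u) - 36*exp(5*u) + 537*exp(4*u) - 4248*exp(3*u) + 18795*exp(2*u) - 44100*exp(u) + 42875)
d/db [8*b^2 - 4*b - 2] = 16*b - 4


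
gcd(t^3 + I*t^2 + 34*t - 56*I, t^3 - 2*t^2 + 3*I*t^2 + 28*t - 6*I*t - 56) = t^2 + 3*I*t + 28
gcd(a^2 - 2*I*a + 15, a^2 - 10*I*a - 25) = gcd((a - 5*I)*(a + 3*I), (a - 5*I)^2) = a - 5*I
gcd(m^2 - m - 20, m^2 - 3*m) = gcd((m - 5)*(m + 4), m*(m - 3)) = 1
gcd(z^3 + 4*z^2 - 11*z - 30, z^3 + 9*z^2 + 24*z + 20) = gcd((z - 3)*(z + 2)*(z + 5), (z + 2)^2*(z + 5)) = z^2 + 7*z + 10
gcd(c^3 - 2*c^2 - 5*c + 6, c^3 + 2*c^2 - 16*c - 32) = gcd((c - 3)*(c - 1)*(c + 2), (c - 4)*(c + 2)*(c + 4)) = c + 2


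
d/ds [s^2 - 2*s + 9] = 2*s - 2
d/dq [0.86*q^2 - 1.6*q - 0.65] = 1.72*q - 1.6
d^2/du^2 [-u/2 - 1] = 0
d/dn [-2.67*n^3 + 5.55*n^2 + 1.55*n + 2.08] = -8.01*n^2 + 11.1*n + 1.55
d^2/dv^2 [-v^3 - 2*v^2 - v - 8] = -6*v - 4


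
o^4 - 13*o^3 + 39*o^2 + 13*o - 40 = (o - 8)*(o - 5)*(o - 1)*(o + 1)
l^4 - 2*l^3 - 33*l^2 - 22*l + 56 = (l - 7)*(l - 1)*(l + 2)*(l + 4)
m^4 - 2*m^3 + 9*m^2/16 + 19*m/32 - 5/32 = (m - 5/4)*(m - 1)*(m - 1/4)*(m + 1/2)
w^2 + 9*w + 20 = (w + 4)*(w + 5)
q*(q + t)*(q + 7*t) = q^3 + 8*q^2*t + 7*q*t^2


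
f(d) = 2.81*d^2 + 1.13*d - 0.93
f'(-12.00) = -66.31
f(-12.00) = 390.15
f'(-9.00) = -49.45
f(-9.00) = 216.51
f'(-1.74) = -8.65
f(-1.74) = 5.61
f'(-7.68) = -42.03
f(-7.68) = 156.13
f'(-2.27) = -11.63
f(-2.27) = 10.98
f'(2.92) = 17.54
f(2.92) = 26.33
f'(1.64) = 10.35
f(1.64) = 8.48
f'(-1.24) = -5.84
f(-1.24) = 1.99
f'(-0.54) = -1.90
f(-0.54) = -0.72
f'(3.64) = 21.59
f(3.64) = 40.41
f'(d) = 5.62*d + 1.13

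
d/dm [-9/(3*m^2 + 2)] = 54*m/(3*m^2 + 2)^2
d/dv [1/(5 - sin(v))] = cos(v)/(sin(v) - 5)^2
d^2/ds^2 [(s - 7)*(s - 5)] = 2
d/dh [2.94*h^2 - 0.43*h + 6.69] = 5.88*h - 0.43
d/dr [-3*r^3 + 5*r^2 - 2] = r*(10 - 9*r)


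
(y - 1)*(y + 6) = y^2 + 5*y - 6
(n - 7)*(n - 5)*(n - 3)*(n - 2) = n^4 - 17*n^3 + 101*n^2 - 247*n + 210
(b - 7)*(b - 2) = b^2 - 9*b + 14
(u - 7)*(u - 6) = u^2 - 13*u + 42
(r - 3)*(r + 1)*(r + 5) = r^3 + 3*r^2 - 13*r - 15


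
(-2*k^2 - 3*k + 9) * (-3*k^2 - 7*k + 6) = 6*k^4 + 23*k^3 - 18*k^2 - 81*k + 54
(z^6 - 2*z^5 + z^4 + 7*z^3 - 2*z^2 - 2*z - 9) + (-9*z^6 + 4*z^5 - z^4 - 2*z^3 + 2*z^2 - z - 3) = -8*z^6 + 2*z^5 + 5*z^3 - 3*z - 12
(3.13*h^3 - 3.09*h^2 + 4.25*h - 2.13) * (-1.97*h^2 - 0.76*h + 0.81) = -6.1661*h^5 + 3.7085*h^4 - 3.4888*h^3 - 1.5368*h^2 + 5.0613*h - 1.7253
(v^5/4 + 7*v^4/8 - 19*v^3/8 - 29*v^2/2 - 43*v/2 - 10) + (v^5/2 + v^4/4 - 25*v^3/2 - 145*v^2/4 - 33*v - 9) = 3*v^5/4 + 9*v^4/8 - 119*v^3/8 - 203*v^2/4 - 109*v/2 - 19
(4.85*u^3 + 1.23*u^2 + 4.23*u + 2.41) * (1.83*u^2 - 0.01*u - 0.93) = 8.8755*u^5 + 2.2024*u^4 + 3.2181*u^3 + 3.2241*u^2 - 3.958*u - 2.2413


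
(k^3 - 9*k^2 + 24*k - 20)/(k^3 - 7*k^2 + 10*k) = (k - 2)/k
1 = 1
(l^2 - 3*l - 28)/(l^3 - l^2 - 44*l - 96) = (l - 7)/(l^2 - 5*l - 24)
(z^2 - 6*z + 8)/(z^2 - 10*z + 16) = (z - 4)/(z - 8)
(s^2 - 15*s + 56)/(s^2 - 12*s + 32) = (s - 7)/(s - 4)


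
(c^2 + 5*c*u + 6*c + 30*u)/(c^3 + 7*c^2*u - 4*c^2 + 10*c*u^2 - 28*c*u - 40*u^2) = (c + 6)/(c^2 + 2*c*u - 4*c - 8*u)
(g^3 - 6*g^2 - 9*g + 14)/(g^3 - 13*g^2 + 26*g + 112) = (g - 1)/(g - 8)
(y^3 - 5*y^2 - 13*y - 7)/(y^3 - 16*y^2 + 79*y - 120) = (y^3 - 5*y^2 - 13*y - 7)/(y^3 - 16*y^2 + 79*y - 120)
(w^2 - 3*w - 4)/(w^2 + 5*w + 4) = (w - 4)/(w + 4)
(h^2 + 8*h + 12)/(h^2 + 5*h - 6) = (h + 2)/(h - 1)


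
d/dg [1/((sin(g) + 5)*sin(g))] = -(2*sin(g) + 5)*cos(g)/((sin(g) + 5)^2*sin(g)^2)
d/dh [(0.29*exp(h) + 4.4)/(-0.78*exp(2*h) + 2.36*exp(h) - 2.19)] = (0.2262*exp(2*h) + 6.864*exp(h) - 11.0191)*exp(h)/(0.6084*exp(4*h) - 3.6816*exp(3*h) + 8.986*exp(2*h) - 10.3368*exp(h) + 4.7961)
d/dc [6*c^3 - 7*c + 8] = 18*c^2 - 7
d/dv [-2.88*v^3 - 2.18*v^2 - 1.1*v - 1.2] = -8.64*v^2 - 4.36*v - 1.1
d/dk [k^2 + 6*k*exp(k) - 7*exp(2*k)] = 6*k*exp(k) + 2*k - 14*exp(2*k) + 6*exp(k)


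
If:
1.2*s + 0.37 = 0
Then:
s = -0.31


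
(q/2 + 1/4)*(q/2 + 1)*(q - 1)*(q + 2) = q^4/4 + 7*q^3/8 + 3*q^2/8 - q - 1/2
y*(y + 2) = y^2 + 2*y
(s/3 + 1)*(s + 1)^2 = s^3/3 + 5*s^2/3 + 7*s/3 + 1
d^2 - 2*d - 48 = (d - 8)*(d + 6)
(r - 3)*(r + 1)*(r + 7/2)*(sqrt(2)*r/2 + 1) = sqrt(2)*r^4/2 + r^3 + 3*sqrt(2)*r^3/4 - 5*sqrt(2)*r^2 + 3*r^2/2 - 10*r - 21*sqrt(2)*r/4 - 21/2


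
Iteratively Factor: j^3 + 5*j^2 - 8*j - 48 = (j - 3)*(j^2 + 8*j + 16) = (j - 3)*(j + 4)*(j + 4)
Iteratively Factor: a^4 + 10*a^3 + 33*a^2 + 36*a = (a + 3)*(a^3 + 7*a^2 + 12*a) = (a + 3)^2*(a^2 + 4*a) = (a + 3)^2*(a + 4)*(a)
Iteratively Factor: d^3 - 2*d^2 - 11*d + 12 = (d + 3)*(d^2 - 5*d + 4) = (d - 4)*(d + 3)*(d - 1)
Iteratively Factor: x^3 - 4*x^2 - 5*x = (x + 1)*(x^2 - 5*x) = x*(x + 1)*(x - 5)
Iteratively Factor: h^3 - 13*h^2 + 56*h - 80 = (h - 4)*(h^2 - 9*h + 20) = (h - 4)^2*(h - 5)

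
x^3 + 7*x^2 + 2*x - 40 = (x - 2)*(x + 4)*(x + 5)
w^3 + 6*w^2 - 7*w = w*(w - 1)*(w + 7)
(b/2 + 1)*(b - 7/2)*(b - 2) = b^3/2 - 7*b^2/4 - 2*b + 7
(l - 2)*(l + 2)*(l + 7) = l^3 + 7*l^2 - 4*l - 28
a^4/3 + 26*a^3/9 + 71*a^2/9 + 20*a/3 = a*(a/3 + 1)*(a + 5/3)*(a + 4)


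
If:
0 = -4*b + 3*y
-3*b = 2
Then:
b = -2/3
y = -8/9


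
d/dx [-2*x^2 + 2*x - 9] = 2 - 4*x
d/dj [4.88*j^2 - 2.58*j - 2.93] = 9.76*j - 2.58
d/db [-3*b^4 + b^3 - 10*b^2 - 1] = b*(-12*b^2 + 3*b - 20)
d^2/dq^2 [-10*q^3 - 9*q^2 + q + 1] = -60*q - 18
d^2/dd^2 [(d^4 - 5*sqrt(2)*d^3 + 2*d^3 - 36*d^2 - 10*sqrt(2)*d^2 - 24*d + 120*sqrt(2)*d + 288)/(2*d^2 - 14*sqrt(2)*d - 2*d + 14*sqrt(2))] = (d^6 - 21*sqrt(2)*d^5 - 3*d^5 + 63*sqrt(2)*d^4 + 297*d^4 - 679*sqrt(2)*d^3 - 856*d^3 + 1494*d^2 + 2184*sqrt(2)*d^2 - 7014*sqrt(2)*d - 5316*d + 12628*sqrt(2) + 24312)/(d^6 - 21*sqrt(2)*d^5 - 3*d^5 + 63*sqrt(2)*d^4 + 297*d^4 - 749*sqrt(2)*d^3 - 883*d^3 + 882*d^2 + 2079*sqrt(2)*d^2 - 2058*sqrt(2)*d - 294*d + 686*sqrt(2))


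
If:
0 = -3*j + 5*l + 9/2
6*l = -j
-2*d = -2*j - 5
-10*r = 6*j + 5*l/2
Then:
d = 169/46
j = 27/23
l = -9/46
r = -603/920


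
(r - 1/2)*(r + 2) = r^2 + 3*r/2 - 1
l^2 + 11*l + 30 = (l + 5)*(l + 6)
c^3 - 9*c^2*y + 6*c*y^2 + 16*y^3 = (c - 8*y)*(c - 2*y)*(c + y)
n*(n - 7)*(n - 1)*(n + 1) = n^4 - 7*n^3 - n^2 + 7*n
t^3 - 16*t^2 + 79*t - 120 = (t - 8)*(t - 5)*(t - 3)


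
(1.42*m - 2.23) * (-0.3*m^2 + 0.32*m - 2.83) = -0.426*m^3 + 1.1234*m^2 - 4.7322*m + 6.3109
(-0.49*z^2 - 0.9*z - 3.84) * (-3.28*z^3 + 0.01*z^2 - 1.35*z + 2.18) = 1.6072*z^5 + 2.9471*z^4 + 13.2477*z^3 + 0.1084*z^2 + 3.222*z - 8.3712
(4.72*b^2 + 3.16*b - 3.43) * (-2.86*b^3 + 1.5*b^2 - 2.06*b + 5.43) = -13.4992*b^5 - 1.9576*b^4 + 4.8266*b^3 + 13.975*b^2 + 24.2246*b - 18.6249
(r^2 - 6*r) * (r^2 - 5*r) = r^4 - 11*r^3 + 30*r^2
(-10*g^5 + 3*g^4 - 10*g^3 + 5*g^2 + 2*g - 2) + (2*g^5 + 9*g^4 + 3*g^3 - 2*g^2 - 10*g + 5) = -8*g^5 + 12*g^4 - 7*g^3 + 3*g^2 - 8*g + 3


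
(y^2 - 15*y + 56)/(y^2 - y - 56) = (y - 7)/(y + 7)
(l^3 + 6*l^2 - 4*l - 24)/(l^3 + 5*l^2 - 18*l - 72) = (l^2 - 4)/(l^2 - l - 12)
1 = 1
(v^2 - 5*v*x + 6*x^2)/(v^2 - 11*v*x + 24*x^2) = (-v + 2*x)/(-v + 8*x)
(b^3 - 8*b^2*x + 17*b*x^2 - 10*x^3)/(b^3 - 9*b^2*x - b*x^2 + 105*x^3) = (-b^2 + 3*b*x - 2*x^2)/(-b^2 + 4*b*x + 21*x^2)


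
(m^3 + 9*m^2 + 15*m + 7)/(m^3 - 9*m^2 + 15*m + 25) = (m^2 + 8*m + 7)/(m^2 - 10*m + 25)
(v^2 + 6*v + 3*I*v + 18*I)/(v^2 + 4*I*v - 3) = (v + 6)/(v + I)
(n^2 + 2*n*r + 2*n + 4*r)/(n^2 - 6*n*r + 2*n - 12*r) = (-n - 2*r)/(-n + 6*r)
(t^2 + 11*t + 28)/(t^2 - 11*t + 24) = (t^2 + 11*t + 28)/(t^2 - 11*t + 24)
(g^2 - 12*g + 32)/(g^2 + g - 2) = (g^2 - 12*g + 32)/(g^2 + g - 2)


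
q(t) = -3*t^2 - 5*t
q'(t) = -6*t - 5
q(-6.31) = -87.90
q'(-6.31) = 32.86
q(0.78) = -5.73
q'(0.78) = -9.68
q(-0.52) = 1.79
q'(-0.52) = -1.88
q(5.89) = -133.53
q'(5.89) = -40.34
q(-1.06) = 1.93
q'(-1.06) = 1.36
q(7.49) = -205.75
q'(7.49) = -49.94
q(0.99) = -7.89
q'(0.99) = -10.94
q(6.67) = -166.82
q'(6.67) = -45.02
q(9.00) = -288.00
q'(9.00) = -59.00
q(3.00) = -42.00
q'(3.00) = -23.00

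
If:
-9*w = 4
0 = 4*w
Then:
No Solution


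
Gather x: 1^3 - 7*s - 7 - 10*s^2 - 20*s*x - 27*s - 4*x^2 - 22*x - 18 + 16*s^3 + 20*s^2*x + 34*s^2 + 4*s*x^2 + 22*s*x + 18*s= 16*s^3 + 24*s^2 - 16*s + x^2*(4*s - 4) + x*(20*s^2 + 2*s - 22) - 24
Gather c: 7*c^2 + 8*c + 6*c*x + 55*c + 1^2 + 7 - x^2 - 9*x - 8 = 7*c^2 + c*(6*x + 63) - x^2 - 9*x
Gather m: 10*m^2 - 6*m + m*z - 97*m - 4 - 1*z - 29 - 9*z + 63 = 10*m^2 + m*(z - 103) - 10*z + 30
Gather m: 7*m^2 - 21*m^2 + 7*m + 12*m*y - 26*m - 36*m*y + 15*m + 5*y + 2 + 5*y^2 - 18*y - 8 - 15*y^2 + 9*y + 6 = -14*m^2 + m*(-24*y - 4) - 10*y^2 - 4*y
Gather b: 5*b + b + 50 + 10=6*b + 60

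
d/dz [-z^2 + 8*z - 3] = 8 - 2*z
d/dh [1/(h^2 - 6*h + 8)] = 2*(3 - h)/(h^2 - 6*h + 8)^2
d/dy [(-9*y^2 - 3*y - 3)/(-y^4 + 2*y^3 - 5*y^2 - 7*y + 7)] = 3*(-6*y^5 + 3*y^4 + 22*y^2 - 52*y - 14)/(y^8 - 4*y^7 + 14*y^6 - 6*y^5 - 17*y^4 + 98*y^3 - 21*y^2 - 98*y + 49)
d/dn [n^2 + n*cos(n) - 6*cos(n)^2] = -n*sin(n) + 2*n + 6*sin(2*n) + cos(n)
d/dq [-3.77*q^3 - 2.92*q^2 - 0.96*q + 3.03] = -11.31*q^2 - 5.84*q - 0.96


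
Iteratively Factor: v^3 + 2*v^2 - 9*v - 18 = (v + 2)*(v^2 - 9) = (v - 3)*(v + 2)*(v + 3)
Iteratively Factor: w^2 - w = (w - 1)*(w)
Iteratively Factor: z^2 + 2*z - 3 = (z + 3)*(z - 1)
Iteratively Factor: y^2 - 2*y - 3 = (y - 3)*(y + 1)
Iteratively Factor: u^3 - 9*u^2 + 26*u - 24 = (u - 2)*(u^2 - 7*u + 12) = (u - 3)*(u - 2)*(u - 4)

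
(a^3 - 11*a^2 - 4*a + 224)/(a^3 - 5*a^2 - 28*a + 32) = (a - 7)/(a - 1)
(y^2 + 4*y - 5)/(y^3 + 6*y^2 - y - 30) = (y - 1)/(y^2 + y - 6)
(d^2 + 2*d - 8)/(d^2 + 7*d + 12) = (d - 2)/(d + 3)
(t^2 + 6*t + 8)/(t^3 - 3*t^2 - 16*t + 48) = (t + 2)/(t^2 - 7*t + 12)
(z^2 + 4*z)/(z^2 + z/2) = 2*(z + 4)/(2*z + 1)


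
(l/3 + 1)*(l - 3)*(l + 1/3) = l^3/3 + l^2/9 - 3*l - 1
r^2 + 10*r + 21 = (r + 3)*(r + 7)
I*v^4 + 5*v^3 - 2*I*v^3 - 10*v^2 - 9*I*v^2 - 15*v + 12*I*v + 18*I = (v - 3)*(v - 3*I)*(v - 2*I)*(I*v + I)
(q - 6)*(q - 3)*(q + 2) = q^3 - 7*q^2 + 36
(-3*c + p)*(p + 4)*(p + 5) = -3*c*p^2 - 27*c*p - 60*c + p^3 + 9*p^2 + 20*p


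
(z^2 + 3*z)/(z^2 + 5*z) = (z + 3)/(z + 5)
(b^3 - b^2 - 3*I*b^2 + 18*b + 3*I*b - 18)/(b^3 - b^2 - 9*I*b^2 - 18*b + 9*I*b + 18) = (b + 3*I)/(b - 3*I)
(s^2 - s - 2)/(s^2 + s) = (s - 2)/s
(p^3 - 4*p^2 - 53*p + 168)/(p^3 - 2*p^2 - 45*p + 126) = (p - 8)/(p - 6)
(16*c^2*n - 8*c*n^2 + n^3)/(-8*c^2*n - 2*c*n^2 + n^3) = (-4*c + n)/(2*c + n)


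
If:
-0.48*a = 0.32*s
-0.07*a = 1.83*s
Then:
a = 0.00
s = 0.00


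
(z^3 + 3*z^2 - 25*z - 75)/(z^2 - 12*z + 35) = (z^2 + 8*z + 15)/(z - 7)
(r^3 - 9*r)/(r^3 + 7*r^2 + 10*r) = (r^2 - 9)/(r^2 + 7*r + 10)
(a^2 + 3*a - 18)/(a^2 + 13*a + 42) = (a - 3)/(a + 7)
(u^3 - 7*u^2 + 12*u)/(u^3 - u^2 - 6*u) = (u - 4)/(u + 2)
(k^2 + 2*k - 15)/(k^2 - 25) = (k - 3)/(k - 5)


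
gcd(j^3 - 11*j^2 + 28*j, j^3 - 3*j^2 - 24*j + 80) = j - 4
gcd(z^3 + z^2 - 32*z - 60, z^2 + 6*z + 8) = z + 2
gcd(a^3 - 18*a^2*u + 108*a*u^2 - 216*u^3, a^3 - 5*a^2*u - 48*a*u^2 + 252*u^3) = a^2 - 12*a*u + 36*u^2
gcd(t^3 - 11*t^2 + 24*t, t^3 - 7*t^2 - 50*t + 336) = t - 8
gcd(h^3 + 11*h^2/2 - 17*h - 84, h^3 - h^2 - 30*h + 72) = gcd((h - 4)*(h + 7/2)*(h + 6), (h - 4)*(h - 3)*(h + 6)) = h^2 + 2*h - 24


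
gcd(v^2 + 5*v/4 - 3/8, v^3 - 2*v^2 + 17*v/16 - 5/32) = v - 1/4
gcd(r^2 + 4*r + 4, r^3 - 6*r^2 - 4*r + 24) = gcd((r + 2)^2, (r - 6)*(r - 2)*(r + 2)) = r + 2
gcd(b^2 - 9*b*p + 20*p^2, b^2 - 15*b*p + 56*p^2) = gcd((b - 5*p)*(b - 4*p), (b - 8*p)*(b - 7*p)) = 1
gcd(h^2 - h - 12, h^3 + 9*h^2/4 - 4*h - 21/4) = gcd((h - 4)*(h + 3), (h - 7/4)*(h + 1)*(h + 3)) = h + 3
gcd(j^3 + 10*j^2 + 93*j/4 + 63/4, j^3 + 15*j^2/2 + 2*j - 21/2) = j^2 + 17*j/2 + 21/2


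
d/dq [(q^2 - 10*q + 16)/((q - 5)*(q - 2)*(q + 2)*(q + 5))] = 2*(-q^3 + 11*q^2 + 16*q - 125)/(q^6 + 4*q^5 - 46*q^4 - 200*q^3 + 425*q^2 + 2500*q + 2500)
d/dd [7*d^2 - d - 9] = 14*d - 1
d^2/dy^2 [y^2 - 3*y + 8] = 2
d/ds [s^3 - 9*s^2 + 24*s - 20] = 3*s^2 - 18*s + 24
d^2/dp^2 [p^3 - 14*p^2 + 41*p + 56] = 6*p - 28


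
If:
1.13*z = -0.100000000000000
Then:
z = -0.09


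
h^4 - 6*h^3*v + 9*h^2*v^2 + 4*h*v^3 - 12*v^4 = (h - 3*v)*(h - 2*v)^2*(h + v)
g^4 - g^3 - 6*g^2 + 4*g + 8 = (g - 2)^2*(g + 1)*(g + 2)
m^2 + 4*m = m*(m + 4)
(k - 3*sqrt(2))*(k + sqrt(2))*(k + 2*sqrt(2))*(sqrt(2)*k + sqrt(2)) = sqrt(2)*k^4 + sqrt(2)*k^3 - 14*sqrt(2)*k^2 - 24*k - 14*sqrt(2)*k - 24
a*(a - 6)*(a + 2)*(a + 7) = a^4 + 3*a^3 - 40*a^2 - 84*a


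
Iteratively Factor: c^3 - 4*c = (c)*(c^2 - 4) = c*(c - 2)*(c + 2)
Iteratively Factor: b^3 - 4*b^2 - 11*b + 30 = (b - 5)*(b^2 + b - 6) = (b - 5)*(b + 3)*(b - 2)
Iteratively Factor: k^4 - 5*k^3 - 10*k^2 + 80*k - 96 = (k + 4)*(k^3 - 9*k^2 + 26*k - 24) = (k - 3)*(k + 4)*(k^2 - 6*k + 8) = (k - 3)*(k - 2)*(k + 4)*(k - 4)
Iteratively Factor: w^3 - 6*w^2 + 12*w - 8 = (w - 2)*(w^2 - 4*w + 4) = (w - 2)^2*(w - 2)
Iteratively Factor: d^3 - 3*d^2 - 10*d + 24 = (d - 4)*(d^2 + d - 6) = (d - 4)*(d - 2)*(d + 3)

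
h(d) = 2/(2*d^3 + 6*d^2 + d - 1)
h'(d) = 2*(-6*d^2 - 12*d - 1)/(2*d^3 + 6*d^2 + d - 1)^2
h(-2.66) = 1.74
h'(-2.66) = -17.40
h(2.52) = 0.03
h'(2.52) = -0.03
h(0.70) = 0.60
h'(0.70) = -2.23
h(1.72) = 0.07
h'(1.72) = -0.10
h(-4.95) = -0.02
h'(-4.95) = -0.02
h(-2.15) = 0.42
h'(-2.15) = -0.26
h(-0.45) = -4.79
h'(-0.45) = 36.59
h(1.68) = 0.07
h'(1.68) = -0.10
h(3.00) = 0.02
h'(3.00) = -0.02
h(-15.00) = 0.00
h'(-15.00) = 0.00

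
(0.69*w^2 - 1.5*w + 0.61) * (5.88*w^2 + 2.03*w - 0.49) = 4.0572*w^4 - 7.4193*w^3 + 0.2037*w^2 + 1.9733*w - 0.2989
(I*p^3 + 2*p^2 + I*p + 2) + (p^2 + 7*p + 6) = I*p^3 + 3*p^2 + 7*p + I*p + 8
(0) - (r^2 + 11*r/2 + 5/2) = -r^2 - 11*r/2 - 5/2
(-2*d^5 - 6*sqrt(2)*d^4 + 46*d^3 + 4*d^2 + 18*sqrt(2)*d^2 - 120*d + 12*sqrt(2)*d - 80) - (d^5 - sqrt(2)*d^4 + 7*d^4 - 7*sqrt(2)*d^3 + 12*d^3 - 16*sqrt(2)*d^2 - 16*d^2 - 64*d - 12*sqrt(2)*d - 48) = -3*d^5 - 5*sqrt(2)*d^4 - 7*d^4 + 7*sqrt(2)*d^3 + 34*d^3 + 20*d^2 + 34*sqrt(2)*d^2 - 56*d + 24*sqrt(2)*d - 32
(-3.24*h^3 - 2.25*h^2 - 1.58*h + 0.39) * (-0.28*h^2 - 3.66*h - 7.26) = 0.9072*h^5 + 12.4884*h^4 + 32.1998*h^3 + 22.0086*h^2 + 10.0434*h - 2.8314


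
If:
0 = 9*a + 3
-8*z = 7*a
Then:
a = -1/3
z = 7/24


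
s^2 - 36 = (s - 6)*(s + 6)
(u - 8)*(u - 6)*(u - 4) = u^3 - 18*u^2 + 104*u - 192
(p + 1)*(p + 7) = p^2 + 8*p + 7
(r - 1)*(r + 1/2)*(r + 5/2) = r^3 + 2*r^2 - 7*r/4 - 5/4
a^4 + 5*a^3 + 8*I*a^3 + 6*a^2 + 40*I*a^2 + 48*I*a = a*(a + 2)*(a + 3)*(a + 8*I)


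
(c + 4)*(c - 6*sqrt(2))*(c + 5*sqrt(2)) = c^3 - sqrt(2)*c^2 + 4*c^2 - 60*c - 4*sqrt(2)*c - 240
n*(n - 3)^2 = n^3 - 6*n^2 + 9*n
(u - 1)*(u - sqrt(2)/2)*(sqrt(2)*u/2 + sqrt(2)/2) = sqrt(2)*u^3/2 - u^2/2 - sqrt(2)*u/2 + 1/2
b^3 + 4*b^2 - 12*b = b*(b - 2)*(b + 6)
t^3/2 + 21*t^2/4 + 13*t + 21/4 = (t/2 + 1/4)*(t + 3)*(t + 7)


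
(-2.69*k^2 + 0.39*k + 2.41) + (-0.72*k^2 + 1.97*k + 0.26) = -3.41*k^2 + 2.36*k + 2.67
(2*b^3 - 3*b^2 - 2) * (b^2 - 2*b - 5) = 2*b^5 - 7*b^4 - 4*b^3 + 13*b^2 + 4*b + 10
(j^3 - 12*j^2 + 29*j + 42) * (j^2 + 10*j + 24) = j^5 - 2*j^4 - 67*j^3 + 44*j^2 + 1116*j + 1008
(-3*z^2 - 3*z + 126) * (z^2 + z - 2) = -3*z^4 - 6*z^3 + 129*z^2 + 132*z - 252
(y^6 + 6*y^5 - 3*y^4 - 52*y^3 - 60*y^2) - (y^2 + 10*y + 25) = y^6 + 6*y^5 - 3*y^4 - 52*y^3 - 61*y^2 - 10*y - 25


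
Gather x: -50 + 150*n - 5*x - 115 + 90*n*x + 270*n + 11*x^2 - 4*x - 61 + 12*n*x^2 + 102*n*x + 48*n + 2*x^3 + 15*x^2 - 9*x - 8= 468*n + 2*x^3 + x^2*(12*n + 26) + x*(192*n - 18) - 234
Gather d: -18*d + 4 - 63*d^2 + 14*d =-63*d^2 - 4*d + 4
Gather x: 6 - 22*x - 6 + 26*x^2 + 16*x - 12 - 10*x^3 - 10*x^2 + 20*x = -10*x^3 + 16*x^2 + 14*x - 12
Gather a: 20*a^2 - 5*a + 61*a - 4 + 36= 20*a^2 + 56*a + 32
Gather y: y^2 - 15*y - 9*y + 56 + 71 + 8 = y^2 - 24*y + 135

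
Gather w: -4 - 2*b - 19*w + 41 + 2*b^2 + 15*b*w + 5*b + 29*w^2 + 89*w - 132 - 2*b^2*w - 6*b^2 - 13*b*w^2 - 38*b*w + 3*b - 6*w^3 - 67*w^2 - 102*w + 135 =-4*b^2 + 6*b - 6*w^3 + w^2*(-13*b - 38) + w*(-2*b^2 - 23*b - 32) + 40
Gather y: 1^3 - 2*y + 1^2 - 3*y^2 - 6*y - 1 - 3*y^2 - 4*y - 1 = -6*y^2 - 12*y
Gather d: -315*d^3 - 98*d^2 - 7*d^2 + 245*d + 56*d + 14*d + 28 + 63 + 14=-315*d^3 - 105*d^2 + 315*d + 105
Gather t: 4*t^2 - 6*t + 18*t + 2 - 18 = 4*t^2 + 12*t - 16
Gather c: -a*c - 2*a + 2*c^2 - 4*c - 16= -2*a + 2*c^2 + c*(-a - 4) - 16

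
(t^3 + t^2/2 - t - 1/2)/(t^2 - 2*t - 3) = (2*t^2 - t - 1)/(2*(t - 3))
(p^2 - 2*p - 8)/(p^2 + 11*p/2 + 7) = 2*(p - 4)/(2*p + 7)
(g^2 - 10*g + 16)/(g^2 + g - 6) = (g - 8)/(g + 3)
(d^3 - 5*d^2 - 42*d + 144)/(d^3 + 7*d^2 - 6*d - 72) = (d - 8)/(d + 4)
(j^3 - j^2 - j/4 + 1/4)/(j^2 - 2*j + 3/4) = (2*j^2 - j - 1)/(2*j - 3)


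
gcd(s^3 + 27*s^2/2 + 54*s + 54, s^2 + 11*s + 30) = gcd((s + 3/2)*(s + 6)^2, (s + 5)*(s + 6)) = s + 6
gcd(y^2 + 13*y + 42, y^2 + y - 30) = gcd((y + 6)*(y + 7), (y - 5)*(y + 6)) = y + 6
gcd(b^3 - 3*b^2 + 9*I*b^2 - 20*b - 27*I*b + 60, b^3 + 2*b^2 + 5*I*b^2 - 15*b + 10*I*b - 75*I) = b^2 + b*(-3 + 5*I) - 15*I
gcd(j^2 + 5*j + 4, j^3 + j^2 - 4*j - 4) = j + 1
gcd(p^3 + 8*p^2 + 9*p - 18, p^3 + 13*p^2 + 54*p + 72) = p^2 + 9*p + 18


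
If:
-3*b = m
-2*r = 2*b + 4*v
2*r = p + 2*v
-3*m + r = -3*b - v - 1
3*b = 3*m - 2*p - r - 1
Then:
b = -13/147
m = 13/49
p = 2/147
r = 5/147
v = 4/147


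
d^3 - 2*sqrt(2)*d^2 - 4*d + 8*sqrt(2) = (d - 2)*(d + 2)*(d - 2*sqrt(2))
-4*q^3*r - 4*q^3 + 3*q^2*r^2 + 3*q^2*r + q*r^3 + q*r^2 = (-q + r)*(4*q + r)*(q*r + q)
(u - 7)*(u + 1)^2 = u^3 - 5*u^2 - 13*u - 7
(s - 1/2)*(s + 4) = s^2 + 7*s/2 - 2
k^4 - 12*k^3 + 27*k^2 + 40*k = k*(k - 8)*(k - 5)*(k + 1)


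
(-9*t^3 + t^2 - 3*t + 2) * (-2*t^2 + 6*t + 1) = 18*t^5 - 56*t^4 + 3*t^3 - 21*t^2 + 9*t + 2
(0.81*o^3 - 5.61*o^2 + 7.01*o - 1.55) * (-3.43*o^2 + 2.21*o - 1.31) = -2.7783*o^5 + 21.0324*o^4 - 37.5035*o^3 + 28.1577*o^2 - 12.6086*o + 2.0305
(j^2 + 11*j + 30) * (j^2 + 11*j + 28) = j^4 + 22*j^3 + 179*j^2 + 638*j + 840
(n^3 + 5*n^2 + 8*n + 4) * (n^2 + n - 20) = n^5 + 6*n^4 - 7*n^3 - 88*n^2 - 156*n - 80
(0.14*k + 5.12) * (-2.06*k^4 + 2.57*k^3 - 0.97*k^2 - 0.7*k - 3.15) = -0.2884*k^5 - 10.1874*k^4 + 13.0226*k^3 - 5.0644*k^2 - 4.025*k - 16.128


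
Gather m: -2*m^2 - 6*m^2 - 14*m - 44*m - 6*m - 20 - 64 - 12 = -8*m^2 - 64*m - 96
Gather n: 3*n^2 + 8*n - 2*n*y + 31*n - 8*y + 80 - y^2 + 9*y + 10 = 3*n^2 + n*(39 - 2*y) - y^2 + y + 90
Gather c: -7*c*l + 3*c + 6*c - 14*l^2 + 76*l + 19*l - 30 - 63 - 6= c*(9 - 7*l) - 14*l^2 + 95*l - 99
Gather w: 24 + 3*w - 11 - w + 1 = 2*w + 14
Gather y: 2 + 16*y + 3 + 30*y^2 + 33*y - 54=30*y^2 + 49*y - 49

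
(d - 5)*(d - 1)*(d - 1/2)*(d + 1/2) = d^4 - 6*d^3 + 19*d^2/4 + 3*d/2 - 5/4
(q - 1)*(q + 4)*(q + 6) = q^3 + 9*q^2 + 14*q - 24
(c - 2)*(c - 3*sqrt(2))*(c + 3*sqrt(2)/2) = c^3 - 3*sqrt(2)*c^2/2 - 2*c^2 - 9*c + 3*sqrt(2)*c + 18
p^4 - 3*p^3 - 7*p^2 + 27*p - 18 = (p - 3)*(p - 2)*(p - 1)*(p + 3)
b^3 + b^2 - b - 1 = (b - 1)*(b + 1)^2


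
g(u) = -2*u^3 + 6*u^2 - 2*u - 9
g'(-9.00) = -596.00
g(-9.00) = 1953.00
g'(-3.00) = -92.00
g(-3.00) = 105.00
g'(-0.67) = -12.73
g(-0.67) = -4.37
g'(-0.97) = -19.29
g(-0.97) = 0.41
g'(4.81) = -83.10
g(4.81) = -102.37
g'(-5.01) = -212.72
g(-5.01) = 403.12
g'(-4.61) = -184.83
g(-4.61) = 323.68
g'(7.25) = -230.38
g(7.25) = -470.28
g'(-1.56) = -35.32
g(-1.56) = 16.31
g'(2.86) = -16.76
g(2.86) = -12.43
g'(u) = -6*u^2 + 12*u - 2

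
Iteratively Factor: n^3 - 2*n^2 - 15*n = (n - 5)*(n^2 + 3*n) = (n - 5)*(n + 3)*(n)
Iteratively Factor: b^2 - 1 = (b + 1)*(b - 1)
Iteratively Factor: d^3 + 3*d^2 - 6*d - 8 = (d + 4)*(d^2 - d - 2) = (d - 2)*(d + 4)*(d + 1)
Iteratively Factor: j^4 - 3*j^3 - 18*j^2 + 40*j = (j)*(j^3 - 3*j^2 - 18*j + 40) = j*(j - 2)*(j^2 - j - 20) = j*(j - 2)*(j + 4)*(j - 5)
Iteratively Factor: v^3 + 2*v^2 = (v)*(v^2 + 2*v) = v*(v + 2)*(v)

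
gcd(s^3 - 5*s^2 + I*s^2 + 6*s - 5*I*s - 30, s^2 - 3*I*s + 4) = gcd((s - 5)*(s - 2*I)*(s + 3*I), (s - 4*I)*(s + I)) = 1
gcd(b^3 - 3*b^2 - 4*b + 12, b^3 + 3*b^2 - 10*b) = b - 2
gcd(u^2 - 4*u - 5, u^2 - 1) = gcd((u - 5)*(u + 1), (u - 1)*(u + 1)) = u + 1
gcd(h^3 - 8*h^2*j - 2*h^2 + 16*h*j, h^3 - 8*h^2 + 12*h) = h^2 - 2*h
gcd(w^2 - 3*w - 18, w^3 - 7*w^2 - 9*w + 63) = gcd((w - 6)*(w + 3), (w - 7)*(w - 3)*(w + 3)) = w + 3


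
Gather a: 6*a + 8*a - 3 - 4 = 14*a - 7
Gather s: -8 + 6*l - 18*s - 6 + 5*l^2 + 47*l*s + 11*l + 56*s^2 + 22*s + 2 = 5*l^2 + 17*l + 56*s^2 + s*(47*l + 4) - 12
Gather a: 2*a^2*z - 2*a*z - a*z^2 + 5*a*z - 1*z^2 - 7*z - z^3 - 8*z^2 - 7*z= 2*a^2*z + a*(-z^2 + 3*z) - z^3 - 9*z^2 - 14*z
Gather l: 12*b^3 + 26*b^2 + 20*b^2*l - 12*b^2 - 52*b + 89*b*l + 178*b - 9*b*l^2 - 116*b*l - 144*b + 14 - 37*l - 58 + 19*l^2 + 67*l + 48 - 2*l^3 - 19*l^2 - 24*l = 12*b^3 + 14*b^2 - 9*b*l^2 - 18*b - 2*l^3 + l*(20*b^2 - 27*b + 6) + 4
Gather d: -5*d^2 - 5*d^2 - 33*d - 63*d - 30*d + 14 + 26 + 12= -10*d^2 - 126*d + 52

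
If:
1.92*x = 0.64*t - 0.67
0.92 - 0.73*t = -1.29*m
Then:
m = 1.69767441860465*x - 0.120760658914729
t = 3.0*x + 1.046875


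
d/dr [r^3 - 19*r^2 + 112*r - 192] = 3*r^2 - 38*r + 112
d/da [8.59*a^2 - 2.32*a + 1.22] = 17.18*a - 2.32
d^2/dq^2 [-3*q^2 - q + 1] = -6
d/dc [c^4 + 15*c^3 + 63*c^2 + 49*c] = 4*c^3 + 45*c^2 + 126*c + 49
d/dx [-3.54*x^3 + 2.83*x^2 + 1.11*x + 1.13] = -10.62*x^2 + 5.66*x + 1.11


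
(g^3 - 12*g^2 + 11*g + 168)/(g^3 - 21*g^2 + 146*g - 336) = (g + 3)/(g - 6)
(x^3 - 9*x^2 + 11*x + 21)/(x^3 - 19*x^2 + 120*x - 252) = (x^2 - 2*x - 3)/(x^2 - 12*x + 36)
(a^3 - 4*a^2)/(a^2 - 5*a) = a*(a - 4)/(a - 5)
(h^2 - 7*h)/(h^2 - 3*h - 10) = h*(7 - h)/(-h^2 + 3*h + 10)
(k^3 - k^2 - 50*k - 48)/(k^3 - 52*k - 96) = (k + 1)/(k + 2)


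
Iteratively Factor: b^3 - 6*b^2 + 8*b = (b - 4)*(b^2 - 2*b) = (b - 4)*(b - 2)*(b)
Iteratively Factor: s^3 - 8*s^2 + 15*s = (s - 3)*(s^2 - 5*s) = s*(s - 3)*(s - 5)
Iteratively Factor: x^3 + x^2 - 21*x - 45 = (x - 5)*(x^2 + 6*x + 9) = (x - 5)*(x + 3)*(x + 3)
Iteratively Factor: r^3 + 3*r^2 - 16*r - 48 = (r + 4)*(r^2 - r - 12) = (r - 4)*(r + 4)*(r + 3)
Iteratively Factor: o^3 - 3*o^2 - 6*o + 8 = (o - 4)*(o^2 + o - 2) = (o - 4)*(o + 2)*(o - 1)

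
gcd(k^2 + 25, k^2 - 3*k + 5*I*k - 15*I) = k + 5*I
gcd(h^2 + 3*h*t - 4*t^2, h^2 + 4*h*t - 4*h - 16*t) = h + 4*t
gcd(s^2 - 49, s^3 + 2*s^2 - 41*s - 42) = s + 7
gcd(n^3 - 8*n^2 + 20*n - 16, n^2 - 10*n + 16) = n - 2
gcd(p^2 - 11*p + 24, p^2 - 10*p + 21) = p - 3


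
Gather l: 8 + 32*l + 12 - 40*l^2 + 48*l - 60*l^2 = -100*l^2 + 80*l + 20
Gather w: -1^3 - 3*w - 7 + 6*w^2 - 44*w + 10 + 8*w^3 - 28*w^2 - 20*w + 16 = 8*w^3 - 22*w^2 - 67*w + 18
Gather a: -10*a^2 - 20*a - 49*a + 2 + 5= -10*a^2 - 69*a + 7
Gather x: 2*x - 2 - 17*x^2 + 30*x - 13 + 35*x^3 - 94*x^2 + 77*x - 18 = 35*x^3 - 111*x^2 + 109*x - 33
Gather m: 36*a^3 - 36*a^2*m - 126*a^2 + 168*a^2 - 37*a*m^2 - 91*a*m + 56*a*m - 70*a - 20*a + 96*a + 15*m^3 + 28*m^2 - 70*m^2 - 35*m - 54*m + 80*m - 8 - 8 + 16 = 36*a^3 + 42*a^2 + 6*a + 15*m^3 + m^2*(-37*a - 42) + m*(-36*a^2 - 35*a - 9)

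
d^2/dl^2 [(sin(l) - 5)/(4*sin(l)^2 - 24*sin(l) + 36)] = (-sin(l)^3 + 8*sin(l)^2 + 23*sin(l) - 18)/(4*(sin(l) - 3)^4)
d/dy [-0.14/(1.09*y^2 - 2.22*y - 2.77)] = (0.3052*y - 0.3108)/(-1.09*y^2 + 2.22*y + 2.77)^2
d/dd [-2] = 0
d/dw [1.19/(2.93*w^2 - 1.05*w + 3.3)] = (1.2495 - 6.9734*w)/(2.93*w^2 - 1.05*w + 3.3)^2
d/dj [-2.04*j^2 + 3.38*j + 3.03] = 3.38 - 4.08*j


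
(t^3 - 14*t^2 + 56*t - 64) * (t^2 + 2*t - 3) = t^5 - 12*t^4 + 25*t^3 + 90*t^2 - 296*t + 192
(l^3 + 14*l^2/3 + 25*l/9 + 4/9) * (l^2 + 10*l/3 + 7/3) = l^5 + 8*l^4 + 62*l^3/3 + 556*l^2/27 + 215*l/27 + 28/27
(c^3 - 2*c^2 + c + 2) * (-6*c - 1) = -6*c^4 + 11*c^3 - 4*c^2 - 13*c - 2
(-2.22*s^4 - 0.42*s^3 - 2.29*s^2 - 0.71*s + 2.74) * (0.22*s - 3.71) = -0.4884*s^5 + 8.1438*s^4 + 1.0544*s^3 + 8.3397*s^2 + 3.2369*s - 10.1654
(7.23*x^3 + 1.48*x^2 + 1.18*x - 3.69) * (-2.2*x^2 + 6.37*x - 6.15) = -15.906*x^5 + 42.7991*x^4 - 37.6329*x^3 + 6.5326*x^2 - 30.7623*x + 22.6935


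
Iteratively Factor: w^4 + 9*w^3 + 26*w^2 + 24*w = (w + 3)*(w^3 + 6*w^2 + 8*w) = (w + 2)*(w + 3)*(w^2 + 4*w) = w*(w + 2)*(w + 3)*(w + 4)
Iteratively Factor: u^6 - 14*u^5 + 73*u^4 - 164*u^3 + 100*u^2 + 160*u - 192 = (u - 2)*(u^5 - 12*u^4 + 49*u^3 - 66*u^2 - 32*u + 96) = (u - 3)*(u - 2)*(u^4 - 9*u^3 + 22*u^2 - 32) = (u - 3)*(u - 2)^2*(u^3 - 7*u^2 + 8*u + 16) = (u - 4)*(u - 3)*(u - 2)^2*(u^2 - 3*u - 4) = (u - 4)*(u - 3)*(u - 2)^2*(u + 1)*(u - 4)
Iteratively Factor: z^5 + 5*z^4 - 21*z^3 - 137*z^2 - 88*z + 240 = (z + 4)*(z^4 + z^3 - 25*z^2 - 37*z + 60) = (z + 3)*(z + 4)*(z^3 - 2*z^2 - 19*z + 20) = (z - 5)*(z + 3)*(z + 4)*(z^2 + 3*z - 4) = (z - 5)*(z - 1)*(z + 3)*(z + 4)*(z + 4)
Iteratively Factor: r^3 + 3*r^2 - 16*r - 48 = (r + 3)*(r^2 - 16) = (r + 3)*(r + 4)*(r - 4)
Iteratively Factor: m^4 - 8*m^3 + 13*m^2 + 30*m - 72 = (m - 3)*(m^3 - 5*m^2 - 2*m + 24) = (m - 3)*(m + 2)*(m^2 - 7*m + 12) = (m - 3)^2*(m + 2)*(m - 4)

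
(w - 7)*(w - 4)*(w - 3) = w^3 - 14*w^2 + 61*w - 84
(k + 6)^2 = k^2 + 12*k + 36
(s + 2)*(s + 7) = s^2 + 9*s + 14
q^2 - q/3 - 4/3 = (q - 4/3)*(q + 1)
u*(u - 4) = u^2 - 4*u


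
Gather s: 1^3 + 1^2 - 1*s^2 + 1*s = -s^2 + s + 2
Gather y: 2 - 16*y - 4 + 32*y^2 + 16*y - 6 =32*y^2 - 8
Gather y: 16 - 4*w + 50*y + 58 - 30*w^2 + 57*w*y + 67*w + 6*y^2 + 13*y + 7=-30*w^2 + 63*w + 6*y^2 + y*(57*w + 63) + 81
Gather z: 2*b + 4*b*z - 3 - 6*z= 2*b + z*(4*b - 6) - 3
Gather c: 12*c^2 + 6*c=12*c^2 + 6*c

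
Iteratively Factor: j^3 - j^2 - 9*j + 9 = (j - 1)*(j^2 - 9) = (j - 1)*(j + 3)*(j - 3)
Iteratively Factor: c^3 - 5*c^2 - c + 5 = (c + 1)*(c^2 - 6*c + 5) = (c - 5)*(c + 1)*(c - 1)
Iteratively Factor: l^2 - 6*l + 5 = (l - 1)*(l - 5)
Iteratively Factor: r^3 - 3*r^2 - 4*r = (r - 4)*(r^2 + r) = r*(r - 4)*(r + 1)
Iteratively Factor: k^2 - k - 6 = (k + 2)*(k - 3)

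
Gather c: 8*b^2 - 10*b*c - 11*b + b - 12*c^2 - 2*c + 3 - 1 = 8*b^2 - 10*b - 12*c^2 + c*(-10*b - 2) + 2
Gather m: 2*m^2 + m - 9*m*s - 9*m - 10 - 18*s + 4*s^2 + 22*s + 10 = 2*m^2 + m*(-9*s - 8) + 4*s^2 + 4*s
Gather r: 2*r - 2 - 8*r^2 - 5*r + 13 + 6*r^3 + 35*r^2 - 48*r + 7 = 6*r^3 + 27*r^2 - 51*r + 18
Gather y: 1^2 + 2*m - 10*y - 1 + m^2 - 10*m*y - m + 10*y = m^2 - 10*m*y + m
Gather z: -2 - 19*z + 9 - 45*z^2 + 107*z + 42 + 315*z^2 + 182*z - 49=270*z^2 + 270*z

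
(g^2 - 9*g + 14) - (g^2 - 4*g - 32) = 46 - 5*g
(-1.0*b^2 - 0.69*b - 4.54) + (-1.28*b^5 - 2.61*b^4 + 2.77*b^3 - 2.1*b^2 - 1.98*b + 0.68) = -1.28*b^5 - 2.61*b^4 + 2.77*b^3 - 3.1*b^2 - 2.67*b - 3.86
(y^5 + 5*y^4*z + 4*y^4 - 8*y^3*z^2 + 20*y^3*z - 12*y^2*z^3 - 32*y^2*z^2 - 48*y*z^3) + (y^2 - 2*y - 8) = y^5 + 5*y^4*z + 4*y^4 - 8*y^3*z^2 + 20*y^3*z - 12*y^2*z^3 - 32*y^2*z^2 + y^2 - 48*y*z^3 - 2*y - 8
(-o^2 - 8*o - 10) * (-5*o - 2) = 5*o^3 + 42*o^2 + 66*o + 20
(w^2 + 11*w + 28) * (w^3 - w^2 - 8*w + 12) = w^5 + 10*w^4 + 9*w^3 - 104*w^2 - 92*w + 336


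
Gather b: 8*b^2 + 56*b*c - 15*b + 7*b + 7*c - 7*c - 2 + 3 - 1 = 8*b^2 + b*(56*c - 8)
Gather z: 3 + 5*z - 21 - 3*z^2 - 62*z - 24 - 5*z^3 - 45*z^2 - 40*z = -5*z^3 - 48*z^2 - 97*z - 42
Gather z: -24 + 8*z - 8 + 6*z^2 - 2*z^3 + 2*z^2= -2*z^3 + 8*z^2 + 8*z - 32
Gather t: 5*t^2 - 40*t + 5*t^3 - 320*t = 5*t^3 + 5*t^2 - 360*t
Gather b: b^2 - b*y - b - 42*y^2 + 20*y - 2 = b^2 + b*(-y - 1) - 42*y^2 + 20*y - 2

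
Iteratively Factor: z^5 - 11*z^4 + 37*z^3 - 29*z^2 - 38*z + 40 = (z - 1)*(z^4 - 10*z^3 + 27*z^2 - 2*z - 40) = (z - 5)*(z - 1)*(z^3 - 5*z^2 + 2*z + 8) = (z - 5)*(z - 2)*(z - 1)*(z^2 - 3*z - 4) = (z - 5)*(z - 2)*(z - 1)*(z + 1)*(z - 4)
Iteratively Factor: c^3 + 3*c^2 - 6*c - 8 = (c - 2)*(c^2 + 5*c + 4) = (c - 2)*(c + 4)*(c + 1)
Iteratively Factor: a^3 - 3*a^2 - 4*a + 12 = (a - 2)*(a^2 - a - 6) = (a - 3)*(a - 2)*(a + 2)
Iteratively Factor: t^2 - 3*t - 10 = (t - 5)*(t + 2)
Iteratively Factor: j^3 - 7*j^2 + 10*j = (j)*(j^2 - 7*j + 10) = j*(j - 5)*(j - 2)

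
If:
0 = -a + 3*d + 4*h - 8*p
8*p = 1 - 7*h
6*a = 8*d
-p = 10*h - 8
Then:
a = -496/73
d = -372/73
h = 63/73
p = -46/73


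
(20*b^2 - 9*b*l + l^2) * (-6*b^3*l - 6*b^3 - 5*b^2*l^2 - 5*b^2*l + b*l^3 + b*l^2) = -120*b^5*l - 120*b^5 - 46*b^4*l^2 - 46*b^4*l + 59*b^3*l^3 + 59*b^3*l^2 - 14*b^2*l^4 - 14*b^2*l^3 + b*l^5 + b*l^4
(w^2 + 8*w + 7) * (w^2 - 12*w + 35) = w^4 - 4*w^3 - 54*w^2 + 196*w + 245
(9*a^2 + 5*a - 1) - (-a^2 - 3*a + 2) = 10*a^2 + 8*a - 3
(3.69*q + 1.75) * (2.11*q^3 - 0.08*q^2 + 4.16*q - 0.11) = 7.7859*q^4 + 3.3973*q^3 + 15.2104*q^2 + 6.8741*q - 0.1925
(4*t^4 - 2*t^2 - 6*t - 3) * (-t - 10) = -4*t^5 - 40*t^4 + 2*t^3 + 26*t^2 + 63*t + 30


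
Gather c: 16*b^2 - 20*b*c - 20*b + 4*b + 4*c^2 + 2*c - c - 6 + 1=16*b^2 - 16*b + 4*c^2 + c*(1 - 20*b) - 5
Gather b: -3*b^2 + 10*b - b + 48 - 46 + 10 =-3*b^2 + 9*b + 12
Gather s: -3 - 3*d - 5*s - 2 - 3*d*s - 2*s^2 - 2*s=-3*d - 2*s^2 + s*(-3*d - 7) - 5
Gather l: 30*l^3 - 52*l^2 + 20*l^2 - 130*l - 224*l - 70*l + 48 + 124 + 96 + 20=30*l^3 - 32*l^2 - 424*l + 288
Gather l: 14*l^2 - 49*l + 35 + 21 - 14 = 14*l^2 - 49*l + 42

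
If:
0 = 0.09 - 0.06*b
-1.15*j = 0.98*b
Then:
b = 1.50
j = -1.28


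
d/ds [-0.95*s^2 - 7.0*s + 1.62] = -1.9*s - 7.0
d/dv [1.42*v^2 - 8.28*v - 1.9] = 2.84*v - 8.28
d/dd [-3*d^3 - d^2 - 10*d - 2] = -9*d^2 - 2*d - 10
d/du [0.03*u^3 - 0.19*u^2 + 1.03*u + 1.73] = 0.09*u^2 - 0.38*u + 1.03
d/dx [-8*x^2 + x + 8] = 1 - 16*x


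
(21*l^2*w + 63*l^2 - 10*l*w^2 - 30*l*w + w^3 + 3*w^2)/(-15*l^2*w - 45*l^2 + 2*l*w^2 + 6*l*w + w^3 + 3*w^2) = (-7*l + w)/(5*l + w)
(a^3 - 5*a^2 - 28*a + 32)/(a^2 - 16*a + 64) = (a^2 + 3*a - 4)/(a - 8)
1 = 1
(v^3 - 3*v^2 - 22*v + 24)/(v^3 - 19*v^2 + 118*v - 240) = (v^2 + 3*v - 4)/(v^2 - 13*v + 40)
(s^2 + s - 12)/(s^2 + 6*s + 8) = (s - 3)/(s + 2)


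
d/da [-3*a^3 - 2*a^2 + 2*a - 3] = -9*a^2 - 4*a + 2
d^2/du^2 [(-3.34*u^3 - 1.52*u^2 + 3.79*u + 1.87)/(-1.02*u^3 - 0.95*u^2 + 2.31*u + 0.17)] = (-7.105427357601e-15*u^7 - 3.31010399999998*u^6 + 23.559552*u^5 - 16.94322*u^4 - 6.60822600000002*u^3 + 17.76687*u^2 + 19.583388*u - 17.496502)/(1.061208*u^9 + 2.96514*u^8 - 4.448322*u^7 - 13.103569*u^6 + 9.085761*u^5 + 17.150934*u^4 - 9.999567*u^3 - 2.639046*u^2 - 0.200277*u - 0.004913)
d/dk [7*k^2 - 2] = 14*k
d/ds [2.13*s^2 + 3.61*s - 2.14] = 4.26*s + 3.61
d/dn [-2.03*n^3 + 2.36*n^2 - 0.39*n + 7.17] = -6.09*n^2 + 4.72*n - 0.39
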